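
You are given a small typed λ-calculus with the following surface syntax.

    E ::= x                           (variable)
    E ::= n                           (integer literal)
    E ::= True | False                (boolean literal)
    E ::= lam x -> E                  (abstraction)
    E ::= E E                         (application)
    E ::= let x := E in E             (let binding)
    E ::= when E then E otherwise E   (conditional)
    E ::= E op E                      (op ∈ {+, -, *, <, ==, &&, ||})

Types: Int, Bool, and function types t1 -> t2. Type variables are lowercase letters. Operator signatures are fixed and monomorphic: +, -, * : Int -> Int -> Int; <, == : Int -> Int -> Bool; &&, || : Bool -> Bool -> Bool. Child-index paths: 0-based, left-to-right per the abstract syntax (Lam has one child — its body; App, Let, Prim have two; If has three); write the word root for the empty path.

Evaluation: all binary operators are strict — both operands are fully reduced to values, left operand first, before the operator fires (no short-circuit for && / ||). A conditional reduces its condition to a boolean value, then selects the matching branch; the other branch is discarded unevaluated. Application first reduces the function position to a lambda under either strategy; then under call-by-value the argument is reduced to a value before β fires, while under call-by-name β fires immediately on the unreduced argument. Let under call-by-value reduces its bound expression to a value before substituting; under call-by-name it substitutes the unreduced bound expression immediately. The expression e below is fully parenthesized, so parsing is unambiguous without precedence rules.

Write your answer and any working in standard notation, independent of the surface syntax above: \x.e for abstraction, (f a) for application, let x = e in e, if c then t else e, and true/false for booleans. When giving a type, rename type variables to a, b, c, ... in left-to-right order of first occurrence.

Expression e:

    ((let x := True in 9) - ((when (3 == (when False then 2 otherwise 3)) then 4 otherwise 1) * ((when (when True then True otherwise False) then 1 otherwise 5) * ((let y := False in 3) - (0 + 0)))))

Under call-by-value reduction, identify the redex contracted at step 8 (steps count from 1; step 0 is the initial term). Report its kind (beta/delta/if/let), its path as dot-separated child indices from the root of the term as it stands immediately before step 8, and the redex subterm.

Answer: delta at 1.1.1.1 : (0 + 0)

Trace:
step 0: ((let x = true in 9) - ((if (3 == (if false then 2 else 3)) then 4 else 1) * ((if (if true then true else false) then 1 else 5) * ((let y = false in 3) - (0 + 0)))))
step 1: [let@0] (9 - ((if (3 == (if false then 2 else 3)) then 4 else 1) * ((if (if true then true else false) then 1 else 5) * ((let y = false in 3) - (0 + 0)))))
step 2: [if@1.0.0.1] (9 - ((if (3 == 3) then 4 else 1) * ((if (if true then true else false) then 1 else 5) * ((let y = false in 3) - (0 + 0)))))
step 3: [delta@1.0.0] (9 - ((if true then 4 else 1) * ((if (if true then true else false) then 1 else 5) * ((let y = false in 3) - (0 + 0)))))
step 4: [if@1.0] (9 - (4 * ((if (if true then true else false) then 1 else 5) * ((let y = false in 3) - (0 + 0)))))
step 5: [if@1.1.0.0] (9 - (4 * ((if true then 1 else 5) * ((let y = false in 3) - (0 + 0)))))
step 6: [if@1.1.0] (9 - (4 * (1 * ((let y = false in 3) - (0 + 0)))))
step 7: [let@1.1.1.0] (9 - (4 * (1 * (3 - (0 + 0)))))
step 8: [delta@1.1.1.1] (9 - (4 * (1 * (3 - 0))))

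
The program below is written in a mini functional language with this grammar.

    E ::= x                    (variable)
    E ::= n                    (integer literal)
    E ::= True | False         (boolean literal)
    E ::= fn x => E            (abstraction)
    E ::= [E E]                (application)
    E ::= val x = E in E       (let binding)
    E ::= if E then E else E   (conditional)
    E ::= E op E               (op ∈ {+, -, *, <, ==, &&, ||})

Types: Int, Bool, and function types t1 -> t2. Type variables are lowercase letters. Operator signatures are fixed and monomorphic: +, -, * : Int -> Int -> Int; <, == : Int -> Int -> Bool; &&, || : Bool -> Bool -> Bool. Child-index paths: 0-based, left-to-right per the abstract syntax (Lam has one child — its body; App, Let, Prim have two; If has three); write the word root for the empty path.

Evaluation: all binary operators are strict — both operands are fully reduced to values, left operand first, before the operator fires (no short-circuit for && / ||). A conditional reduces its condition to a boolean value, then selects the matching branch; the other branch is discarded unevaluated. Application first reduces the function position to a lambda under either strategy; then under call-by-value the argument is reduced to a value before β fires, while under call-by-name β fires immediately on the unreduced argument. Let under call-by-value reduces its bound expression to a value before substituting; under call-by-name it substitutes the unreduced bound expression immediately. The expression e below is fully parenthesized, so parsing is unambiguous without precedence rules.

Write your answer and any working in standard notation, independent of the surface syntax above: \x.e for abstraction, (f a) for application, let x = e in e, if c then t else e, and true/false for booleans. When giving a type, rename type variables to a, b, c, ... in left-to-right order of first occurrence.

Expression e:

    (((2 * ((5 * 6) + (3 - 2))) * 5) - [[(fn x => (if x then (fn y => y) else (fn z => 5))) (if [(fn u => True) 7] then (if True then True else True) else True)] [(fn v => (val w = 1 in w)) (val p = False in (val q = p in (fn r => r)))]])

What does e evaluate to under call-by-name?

Working:
step 0: (((2 * ((5 * 6) + (3 - 2))) * 5) - (((\x.(if x then (\y.y) else (\z.5))) (if ((\u.true) 7) then (if true then true else true) else true)) ((\v.(let w = 1 in w)) (let p = false in (let q = p in (\r.r))))))
step 1: [delta@0.0.1.0] (((2 * (30 + (3 - 2))) * 5) - (((\x.(if x then (\y.y) else (\z.5))) (if ((\u.true) 7) then (if true then true else true) else true)) ((\v.(let w = 1 in w)) (let p = false in (let q = p in (\r.r))))))
step 2: [delta@0.0.1.1] (((2 * (30 + 1)) * 5) - (((\x.(if x then (\y.y) else (\z.5))) (if ((\u.true) 7) then (if true then true else true) else true)) ((\v.(let w = 1 in w)) (let p = false in (let q = p in (\r.r))))))
step 3: [delta@0.0.1] (((2 * 31) * 5) - (((\x.(if x then (\y.y) else (\z.5))) (if ((\u.true) 7) then (if true then true else true) else true)) ((\v.(let w = 1 in w)) (let p = false in (let q = p in (\r.r))))))
step 4: [delta@0.0] ((62 * 5) - (((\x.(if x then (\y.y) else (\z.5))) (if ((\u.true) 7) then (if true then true else true) else true)) ((\v.(let w = 1 in w)) (let p = false in (let q = p in (\r.r))))))
step 5: [delta@0] (310 - (((\x.(if x then (\y.y) else (\z.5))) (if ((\u.true) 7) then (if true then true else true) else true)) ((\v.(let w = 1 in w)) (let p = false in (let q = p in (\r.r))))))
step 6: [beta@1.0] (310 - ((if (if ((\u.true) 7) then (if true then true else true) else true) then (\y.y) else (\z.5)) ((\v.(let w = 1 in w)) (let p = false in (let q = p in (\r.r))))))
step 7: [beta@1.0.0.0] (310 - ((if (if true then (if true then true else true) else true) then (\y.y) else (\z.5)) ((\v.(let w = 1 in w)) (let p = false in (let q = p in (\r.r))))))
step 8: [if@1.0.0] (310 - ((if (if true then true else true) then (\y.y) else (\z.5)) ((\v.(let w = 1 in w)) (let p = false in (let q = p in (\r.r))))))
step 9: [if@1.0.0] (310 - ((if true then (\y.y) else (\z.5)) ((\v.(let w = 1 in w)) (let p = false in (let q = p in (\r.r))))))
step 10: [if@1.0] (310 - ((\y.y) ((\v.(let w = 1 in w)) (let p = false in (let q = p in (\r.r))))))
step 11: [beta@1] (310 - ((\v.(let w = 1 in w)) (let p = false in (let q = p in (\r.r)))))
step 12: [beta@1] (310 - (let w = 1 in w))
step 13: [let@1] (310 - 1)
step 14: [delta@root] 309

Answer: 309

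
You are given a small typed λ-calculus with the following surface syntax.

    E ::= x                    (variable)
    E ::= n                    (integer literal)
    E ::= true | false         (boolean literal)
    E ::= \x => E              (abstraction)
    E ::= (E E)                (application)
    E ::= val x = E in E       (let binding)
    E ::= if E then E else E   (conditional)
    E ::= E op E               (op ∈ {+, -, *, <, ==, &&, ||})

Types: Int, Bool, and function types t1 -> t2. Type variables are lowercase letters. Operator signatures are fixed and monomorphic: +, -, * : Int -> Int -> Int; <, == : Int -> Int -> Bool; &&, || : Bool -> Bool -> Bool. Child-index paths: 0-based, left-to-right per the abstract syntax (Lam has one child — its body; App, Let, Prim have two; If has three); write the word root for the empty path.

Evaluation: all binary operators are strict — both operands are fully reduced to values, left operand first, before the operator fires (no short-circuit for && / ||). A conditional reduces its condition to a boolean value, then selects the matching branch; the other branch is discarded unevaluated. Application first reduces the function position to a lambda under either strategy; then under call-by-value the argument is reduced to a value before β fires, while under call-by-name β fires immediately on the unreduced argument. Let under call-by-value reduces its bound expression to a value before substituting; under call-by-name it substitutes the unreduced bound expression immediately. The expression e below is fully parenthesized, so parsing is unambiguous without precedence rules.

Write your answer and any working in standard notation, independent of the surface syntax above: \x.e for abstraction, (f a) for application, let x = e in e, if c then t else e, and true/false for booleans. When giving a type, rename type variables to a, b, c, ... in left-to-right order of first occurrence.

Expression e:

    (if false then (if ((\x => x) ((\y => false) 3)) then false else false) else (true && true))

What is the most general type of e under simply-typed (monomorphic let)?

Derivation:
  unify Bool ~ Bool
x : a
\x._ : a -> a
\y._ : b -> Bool
  unify b -> Bool ~ Int -> c
  unify b ~ Int
  unify Bool ~ c
_ _ : Bool
  unify a -> a ~ Bool -> d
  unify a ~ Bool
  unify Bool ~ d
_ _ : Bool
  unify Bool ~ Bool
  unify Bool ~ Bool
  unify Bool ~ Bool
  unify Bool ~ Bool
  unify Bool ~ Bool

Answer: Bool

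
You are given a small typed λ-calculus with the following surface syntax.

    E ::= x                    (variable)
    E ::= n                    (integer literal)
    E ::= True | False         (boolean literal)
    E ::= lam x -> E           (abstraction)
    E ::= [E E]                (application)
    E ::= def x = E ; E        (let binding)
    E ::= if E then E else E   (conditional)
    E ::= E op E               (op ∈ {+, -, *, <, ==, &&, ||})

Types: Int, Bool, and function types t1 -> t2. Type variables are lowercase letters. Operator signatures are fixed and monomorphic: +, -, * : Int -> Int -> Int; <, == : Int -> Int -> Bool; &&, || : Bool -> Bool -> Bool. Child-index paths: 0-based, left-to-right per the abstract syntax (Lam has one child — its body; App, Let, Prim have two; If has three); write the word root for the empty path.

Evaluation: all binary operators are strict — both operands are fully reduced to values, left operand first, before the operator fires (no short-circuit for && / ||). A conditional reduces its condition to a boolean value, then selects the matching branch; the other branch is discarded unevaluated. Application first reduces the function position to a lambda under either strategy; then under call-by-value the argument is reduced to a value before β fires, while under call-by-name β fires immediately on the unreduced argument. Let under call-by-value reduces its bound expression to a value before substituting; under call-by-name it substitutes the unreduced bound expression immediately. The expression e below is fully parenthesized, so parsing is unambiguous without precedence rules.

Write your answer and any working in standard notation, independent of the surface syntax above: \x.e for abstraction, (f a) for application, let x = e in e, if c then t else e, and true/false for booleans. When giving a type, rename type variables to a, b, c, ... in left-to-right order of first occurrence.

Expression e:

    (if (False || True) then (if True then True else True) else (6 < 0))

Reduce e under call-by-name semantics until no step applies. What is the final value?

Trace:
step 0: (if (false || true) then (if true then true else true) else (6 < 0))
step 1: [delta@0] (if true then (if true then true else true) else (6 < 0))
step 2: [if@root] (if true then true else true)
step 3: [if@root] true

Answer: true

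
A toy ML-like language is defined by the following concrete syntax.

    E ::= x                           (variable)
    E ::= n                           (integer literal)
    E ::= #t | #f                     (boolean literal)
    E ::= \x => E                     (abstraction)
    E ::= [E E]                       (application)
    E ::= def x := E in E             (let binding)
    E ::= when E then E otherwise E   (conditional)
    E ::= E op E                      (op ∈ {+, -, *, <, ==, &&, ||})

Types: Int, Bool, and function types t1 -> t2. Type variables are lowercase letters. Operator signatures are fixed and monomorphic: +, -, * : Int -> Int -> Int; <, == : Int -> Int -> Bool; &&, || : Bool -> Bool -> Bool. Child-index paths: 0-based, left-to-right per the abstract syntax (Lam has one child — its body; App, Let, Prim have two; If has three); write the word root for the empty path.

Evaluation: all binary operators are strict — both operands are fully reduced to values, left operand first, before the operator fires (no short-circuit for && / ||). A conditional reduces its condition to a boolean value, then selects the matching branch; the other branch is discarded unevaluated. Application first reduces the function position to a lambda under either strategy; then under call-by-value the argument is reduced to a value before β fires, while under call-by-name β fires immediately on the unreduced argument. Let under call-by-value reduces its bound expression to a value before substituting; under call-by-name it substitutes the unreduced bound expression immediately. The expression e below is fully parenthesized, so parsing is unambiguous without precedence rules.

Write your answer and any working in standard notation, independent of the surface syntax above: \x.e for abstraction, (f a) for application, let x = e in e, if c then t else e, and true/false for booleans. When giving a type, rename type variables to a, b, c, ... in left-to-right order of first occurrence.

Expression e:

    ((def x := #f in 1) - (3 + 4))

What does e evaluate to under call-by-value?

Answer: -6

Trace:
step 0: ((let x = false in 1) - (3 + 4))
step 1: [let@0] (1 - (3 + 4))
step 2: [delta@1] (1 - 7)
step 3: [delta@root] -6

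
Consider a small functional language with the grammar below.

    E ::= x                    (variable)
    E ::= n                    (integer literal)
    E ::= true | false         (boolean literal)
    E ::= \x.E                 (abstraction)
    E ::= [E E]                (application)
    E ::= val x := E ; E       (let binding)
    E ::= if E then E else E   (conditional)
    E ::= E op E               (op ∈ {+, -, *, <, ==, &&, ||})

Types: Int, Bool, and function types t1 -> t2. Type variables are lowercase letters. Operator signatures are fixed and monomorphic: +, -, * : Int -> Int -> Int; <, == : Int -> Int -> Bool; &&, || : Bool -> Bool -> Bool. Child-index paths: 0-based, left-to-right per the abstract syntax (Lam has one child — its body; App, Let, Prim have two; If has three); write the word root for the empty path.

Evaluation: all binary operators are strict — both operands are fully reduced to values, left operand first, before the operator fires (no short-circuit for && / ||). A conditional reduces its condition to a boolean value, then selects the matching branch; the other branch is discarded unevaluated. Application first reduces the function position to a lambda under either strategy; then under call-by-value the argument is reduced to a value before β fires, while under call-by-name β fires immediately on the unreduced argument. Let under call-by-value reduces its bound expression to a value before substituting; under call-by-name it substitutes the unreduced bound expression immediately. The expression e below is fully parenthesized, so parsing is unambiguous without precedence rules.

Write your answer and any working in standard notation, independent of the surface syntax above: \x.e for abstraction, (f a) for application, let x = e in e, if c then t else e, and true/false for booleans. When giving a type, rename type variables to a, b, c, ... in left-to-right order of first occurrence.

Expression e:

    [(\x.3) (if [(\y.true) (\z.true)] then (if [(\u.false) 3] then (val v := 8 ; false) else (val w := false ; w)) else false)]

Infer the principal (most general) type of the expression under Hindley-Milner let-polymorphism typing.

Answer: Int

Derivation:
\x._ : a -> Int
\y._ : b -> Bool
\z._ : c -> Bool
  unify b -> Bool ~ (c -> Bool) -> d
  unify b ~ c -> Bool
  unify Bool ~ d
_ _ : Bool
  unify Bool ~ Bool
\u._ : e -> Bool
  unify e -> Bool ~ Int -> f
  unify e ~ Int
  unify Bool ~ f
_ _ : Bool
  unify Bool ~ Bool
let v : Int
let w : Bool
w : Bool
  unify Bool ~ Bool
  unify Bool ~ Bool
  unify a -> Int ~ Bool -> g
  unify a ~ Bool
  unify Int ~ g
_ _ : Int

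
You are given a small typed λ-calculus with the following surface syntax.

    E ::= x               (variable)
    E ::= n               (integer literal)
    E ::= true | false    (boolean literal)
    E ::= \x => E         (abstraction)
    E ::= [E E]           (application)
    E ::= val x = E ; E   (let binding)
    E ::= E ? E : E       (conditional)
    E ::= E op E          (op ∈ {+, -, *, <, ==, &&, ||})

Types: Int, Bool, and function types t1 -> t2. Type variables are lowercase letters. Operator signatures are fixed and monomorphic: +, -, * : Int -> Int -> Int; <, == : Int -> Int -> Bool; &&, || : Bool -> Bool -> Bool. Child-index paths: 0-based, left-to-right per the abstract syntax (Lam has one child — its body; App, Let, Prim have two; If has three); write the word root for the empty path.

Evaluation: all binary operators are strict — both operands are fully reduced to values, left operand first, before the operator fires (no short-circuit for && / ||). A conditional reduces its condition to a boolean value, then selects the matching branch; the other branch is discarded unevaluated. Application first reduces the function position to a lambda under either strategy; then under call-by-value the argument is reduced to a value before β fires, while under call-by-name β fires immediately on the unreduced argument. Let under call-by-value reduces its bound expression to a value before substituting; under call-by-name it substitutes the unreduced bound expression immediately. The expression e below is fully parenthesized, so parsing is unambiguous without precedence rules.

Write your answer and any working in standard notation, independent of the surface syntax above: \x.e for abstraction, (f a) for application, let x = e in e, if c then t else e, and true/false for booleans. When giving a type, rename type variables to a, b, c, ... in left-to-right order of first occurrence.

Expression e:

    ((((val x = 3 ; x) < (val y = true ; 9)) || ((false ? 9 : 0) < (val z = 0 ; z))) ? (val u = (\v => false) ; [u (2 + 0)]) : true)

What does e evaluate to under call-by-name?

Working:
step 0: (if (((let x = 3 in x) < (let y = true in 9)) || ((if false then 9 else 0) < (let z = 0 in z))) then (let u = (\v.false) in (u (2 + 0))) else true)
step 1: [let@0.0.0] (if ((3 < (let y = true in 9)) || ((if false then 9 else 0) < (let z = 0 in z))) then (let u = (\v.false) in (u (2 + 0))) else true)
step 2: [let@0.0.1] (if ((3 < 9) || ((if false then 9 else 0) < (let z = 0 in z))) then (let u = (\v.false) in (u (2 + 0))) else true)
step 3: [delta@0.0] (if (true || ((if false then 9 else 0) < (let z = 0 in z))) then (let u = (\v.false) in (u (2 + 0))) else true)
step 4: [if@0.1.0] (if (true || (0 < (let z = 0 in z))) then (let u = (\v.false) in (u (2 + 0))) else true)
step 5: [let@0.1.1] (if (true || (0 < 0)) then (let u = (\v.false) in (u (2 + 0))) else true)
step 6: [delta@0.1] (if (true || false) then (let u = (\v.false) in (u (2 + 0))) else true)
step 7: [delta@0] (if true then (let u = (\v.false) in (u (2 + 0))) else true)
step 8: [if@root] (let u = (\v.false) in (u (2 + 0)))
step 9: [let@root] ((\v.false) (2 + 0))
step 10: [beta@root] false

Answer: false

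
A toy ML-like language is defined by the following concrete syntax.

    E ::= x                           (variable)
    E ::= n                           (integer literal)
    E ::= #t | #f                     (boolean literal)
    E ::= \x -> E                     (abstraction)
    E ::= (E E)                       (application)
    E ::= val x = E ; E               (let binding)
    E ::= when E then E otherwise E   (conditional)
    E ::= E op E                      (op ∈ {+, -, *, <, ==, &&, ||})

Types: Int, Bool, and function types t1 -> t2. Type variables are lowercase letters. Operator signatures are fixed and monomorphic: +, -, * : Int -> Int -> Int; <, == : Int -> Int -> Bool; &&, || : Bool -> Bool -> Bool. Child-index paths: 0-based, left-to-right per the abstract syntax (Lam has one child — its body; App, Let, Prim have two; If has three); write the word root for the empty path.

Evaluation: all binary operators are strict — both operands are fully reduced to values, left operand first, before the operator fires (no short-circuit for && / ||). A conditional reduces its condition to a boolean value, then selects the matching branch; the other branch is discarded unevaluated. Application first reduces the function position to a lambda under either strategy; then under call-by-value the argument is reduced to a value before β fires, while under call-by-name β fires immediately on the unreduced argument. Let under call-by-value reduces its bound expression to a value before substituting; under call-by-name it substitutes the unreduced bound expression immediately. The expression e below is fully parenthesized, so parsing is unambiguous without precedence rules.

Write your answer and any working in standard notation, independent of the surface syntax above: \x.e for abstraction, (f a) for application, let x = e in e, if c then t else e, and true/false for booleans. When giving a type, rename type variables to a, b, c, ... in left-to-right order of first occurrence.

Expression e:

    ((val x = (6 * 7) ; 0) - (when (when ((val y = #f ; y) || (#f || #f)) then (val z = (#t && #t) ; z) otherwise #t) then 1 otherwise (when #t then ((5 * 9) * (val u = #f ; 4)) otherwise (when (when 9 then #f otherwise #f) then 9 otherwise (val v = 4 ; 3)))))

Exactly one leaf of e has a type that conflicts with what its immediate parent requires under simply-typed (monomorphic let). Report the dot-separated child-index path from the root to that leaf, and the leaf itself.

Trace:
  unify Int ~ Int
  unify Int ~ Int
let x : Int
  unify Int ~ Int
let y : Bool
y : Bool
  unify Bool ~ Bool
  unify Bool ~ Bool
  unify Bool ~ Bool
  unify Bool ~ Bool
  unify Bool ~ Bool
  unify Bool ~ Bool
  unify Bool ~ Bool
let z : Bool
z : Bool
  unify Bool ~ Bool
  unify Bool ~ Bool
  unify Bool ~ Bool
  unify Int ~ Int
  unify Int ~ Int
  unify Int ~ Int
let u : Bool
  unify Int ~ Int
  unify Int ~ Bool
  FAIL: mismatch Int ~ Bool

Answer: 1.2.2.0.0 : 9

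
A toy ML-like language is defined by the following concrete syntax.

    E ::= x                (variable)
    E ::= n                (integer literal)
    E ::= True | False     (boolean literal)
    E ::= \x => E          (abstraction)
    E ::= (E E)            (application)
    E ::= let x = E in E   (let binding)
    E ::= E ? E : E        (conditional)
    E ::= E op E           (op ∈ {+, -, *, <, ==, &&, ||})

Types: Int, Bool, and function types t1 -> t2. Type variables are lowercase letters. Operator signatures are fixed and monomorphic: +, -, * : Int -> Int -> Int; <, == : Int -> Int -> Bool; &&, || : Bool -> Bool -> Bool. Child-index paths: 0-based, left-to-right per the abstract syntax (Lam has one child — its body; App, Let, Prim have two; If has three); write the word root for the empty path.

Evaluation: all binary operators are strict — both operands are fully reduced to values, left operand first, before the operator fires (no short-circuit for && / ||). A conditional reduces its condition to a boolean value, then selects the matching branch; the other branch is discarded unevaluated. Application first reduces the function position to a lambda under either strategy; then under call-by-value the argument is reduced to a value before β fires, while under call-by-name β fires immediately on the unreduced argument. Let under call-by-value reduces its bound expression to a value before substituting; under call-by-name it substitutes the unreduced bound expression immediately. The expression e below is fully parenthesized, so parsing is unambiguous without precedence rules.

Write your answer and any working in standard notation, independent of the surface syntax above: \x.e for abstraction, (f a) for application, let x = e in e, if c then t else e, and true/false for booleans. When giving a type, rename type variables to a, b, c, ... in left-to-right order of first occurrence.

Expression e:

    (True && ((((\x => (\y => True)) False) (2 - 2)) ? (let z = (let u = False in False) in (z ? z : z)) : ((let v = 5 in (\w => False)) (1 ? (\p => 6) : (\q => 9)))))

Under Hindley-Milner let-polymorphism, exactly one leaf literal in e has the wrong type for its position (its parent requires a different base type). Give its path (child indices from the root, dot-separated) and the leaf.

Answer: 1.2.1.0 : 1

Trace:
  unify Bool ~ Bool
\y._ : b -> Bool
\x._ : a -> b -> Bool
  unify a -> b -> Bool ~ Bool -> c
  unify a ~ Bool
  unify b -> Bool ~ c
_ _ : b -> Bool
  unify Int ~ Int
  unify Int ~ Int
  unify b -> Bool ~ Int -> d
  unify b ~ Int
  unify Bool ~ d
_ _ : Bool
  unify Bool ~ Bool
let u : Bool
let z : Bool
z : Bool
  unify Bool ~ Bool
z : Bool
z : Bool
  unify Bool ~ Bool
let v : Int
\w._ : e -> Bool
  unify Int ~ Bool
  FAIL: mismatch Int ~ Bool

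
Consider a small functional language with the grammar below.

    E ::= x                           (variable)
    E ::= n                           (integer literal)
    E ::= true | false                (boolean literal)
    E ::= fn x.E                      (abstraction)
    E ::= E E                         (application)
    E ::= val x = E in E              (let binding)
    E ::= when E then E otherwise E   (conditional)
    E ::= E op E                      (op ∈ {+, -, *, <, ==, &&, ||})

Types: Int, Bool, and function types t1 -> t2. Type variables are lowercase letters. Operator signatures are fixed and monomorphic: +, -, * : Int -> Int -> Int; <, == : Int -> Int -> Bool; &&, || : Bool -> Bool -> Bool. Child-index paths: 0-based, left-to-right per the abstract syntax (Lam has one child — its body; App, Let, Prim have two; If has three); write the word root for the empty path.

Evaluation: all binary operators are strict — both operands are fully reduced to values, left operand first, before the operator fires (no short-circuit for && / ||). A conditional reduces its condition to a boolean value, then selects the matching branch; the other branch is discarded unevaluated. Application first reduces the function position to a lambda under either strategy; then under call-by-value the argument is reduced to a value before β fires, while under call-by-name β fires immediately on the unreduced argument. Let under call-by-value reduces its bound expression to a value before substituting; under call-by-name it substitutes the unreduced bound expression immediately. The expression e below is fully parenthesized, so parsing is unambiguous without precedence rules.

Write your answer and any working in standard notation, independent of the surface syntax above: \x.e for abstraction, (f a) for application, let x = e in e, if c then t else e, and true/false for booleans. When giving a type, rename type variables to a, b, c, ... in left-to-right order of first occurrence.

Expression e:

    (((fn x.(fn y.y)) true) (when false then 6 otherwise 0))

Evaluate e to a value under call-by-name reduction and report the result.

Answer: 0

Trace:
step 0: (((\x.(\y.y)) true) (if false then 6 else 0))
step 1: [beta@0] ((\y.y) (if false then 6 else 0))
step 2: [beta@root] (if false then 6 else 0)
step 3: [if@root] 0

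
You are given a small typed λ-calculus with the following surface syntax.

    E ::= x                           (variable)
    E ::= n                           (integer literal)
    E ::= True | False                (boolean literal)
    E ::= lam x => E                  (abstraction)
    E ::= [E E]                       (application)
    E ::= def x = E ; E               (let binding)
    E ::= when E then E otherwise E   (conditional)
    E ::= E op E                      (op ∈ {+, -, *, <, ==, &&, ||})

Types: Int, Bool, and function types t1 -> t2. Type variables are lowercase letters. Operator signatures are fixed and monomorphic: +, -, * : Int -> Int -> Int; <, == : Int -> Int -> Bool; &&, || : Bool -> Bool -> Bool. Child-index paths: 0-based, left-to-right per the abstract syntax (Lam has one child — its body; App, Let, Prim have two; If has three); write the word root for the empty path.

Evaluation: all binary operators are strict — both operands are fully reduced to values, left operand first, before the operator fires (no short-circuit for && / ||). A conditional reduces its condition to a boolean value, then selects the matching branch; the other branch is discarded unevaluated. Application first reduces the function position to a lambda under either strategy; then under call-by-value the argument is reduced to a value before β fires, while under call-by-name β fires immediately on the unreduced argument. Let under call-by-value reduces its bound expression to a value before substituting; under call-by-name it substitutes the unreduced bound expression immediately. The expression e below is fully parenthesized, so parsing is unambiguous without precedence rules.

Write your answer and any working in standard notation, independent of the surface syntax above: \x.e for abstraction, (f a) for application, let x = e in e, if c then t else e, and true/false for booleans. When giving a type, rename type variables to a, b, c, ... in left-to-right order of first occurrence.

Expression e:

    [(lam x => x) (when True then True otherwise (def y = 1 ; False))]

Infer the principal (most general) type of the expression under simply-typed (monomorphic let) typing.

Answer: Bool

Trace:
x : a
\x._ : a -> a
  unify Bool ~ Bool
let y : Int
  unify Bool ~ Bool
  unify a -> a ~ Bool -> b
  unify a ~ Bool
  unify Bool ~ b
_ _ : Bool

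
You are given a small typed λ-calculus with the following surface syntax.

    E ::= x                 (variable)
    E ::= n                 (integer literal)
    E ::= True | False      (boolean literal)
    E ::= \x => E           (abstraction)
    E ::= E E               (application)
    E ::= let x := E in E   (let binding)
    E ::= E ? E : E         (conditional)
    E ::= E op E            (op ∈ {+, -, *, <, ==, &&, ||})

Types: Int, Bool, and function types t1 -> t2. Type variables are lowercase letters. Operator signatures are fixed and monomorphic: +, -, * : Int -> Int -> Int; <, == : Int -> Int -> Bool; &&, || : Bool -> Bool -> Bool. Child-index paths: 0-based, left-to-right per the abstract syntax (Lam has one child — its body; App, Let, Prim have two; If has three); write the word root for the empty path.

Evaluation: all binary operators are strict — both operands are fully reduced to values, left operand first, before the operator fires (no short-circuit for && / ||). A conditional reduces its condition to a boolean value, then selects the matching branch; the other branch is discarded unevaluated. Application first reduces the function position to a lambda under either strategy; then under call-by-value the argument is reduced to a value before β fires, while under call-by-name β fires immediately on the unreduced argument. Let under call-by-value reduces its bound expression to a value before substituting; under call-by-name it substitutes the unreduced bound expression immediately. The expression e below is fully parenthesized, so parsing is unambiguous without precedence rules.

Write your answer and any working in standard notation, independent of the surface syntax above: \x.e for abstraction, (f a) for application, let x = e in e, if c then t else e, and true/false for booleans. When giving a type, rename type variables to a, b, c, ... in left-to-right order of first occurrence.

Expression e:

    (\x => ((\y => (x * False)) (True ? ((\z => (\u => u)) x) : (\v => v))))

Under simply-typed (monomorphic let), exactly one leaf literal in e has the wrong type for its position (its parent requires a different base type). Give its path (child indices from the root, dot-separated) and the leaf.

Answer: 0.0.0.1 : false

Derivation:
x : a
  unify a ~ Int
  unify Bool ~ Int
  FAIL: mismatch Bool ~ Int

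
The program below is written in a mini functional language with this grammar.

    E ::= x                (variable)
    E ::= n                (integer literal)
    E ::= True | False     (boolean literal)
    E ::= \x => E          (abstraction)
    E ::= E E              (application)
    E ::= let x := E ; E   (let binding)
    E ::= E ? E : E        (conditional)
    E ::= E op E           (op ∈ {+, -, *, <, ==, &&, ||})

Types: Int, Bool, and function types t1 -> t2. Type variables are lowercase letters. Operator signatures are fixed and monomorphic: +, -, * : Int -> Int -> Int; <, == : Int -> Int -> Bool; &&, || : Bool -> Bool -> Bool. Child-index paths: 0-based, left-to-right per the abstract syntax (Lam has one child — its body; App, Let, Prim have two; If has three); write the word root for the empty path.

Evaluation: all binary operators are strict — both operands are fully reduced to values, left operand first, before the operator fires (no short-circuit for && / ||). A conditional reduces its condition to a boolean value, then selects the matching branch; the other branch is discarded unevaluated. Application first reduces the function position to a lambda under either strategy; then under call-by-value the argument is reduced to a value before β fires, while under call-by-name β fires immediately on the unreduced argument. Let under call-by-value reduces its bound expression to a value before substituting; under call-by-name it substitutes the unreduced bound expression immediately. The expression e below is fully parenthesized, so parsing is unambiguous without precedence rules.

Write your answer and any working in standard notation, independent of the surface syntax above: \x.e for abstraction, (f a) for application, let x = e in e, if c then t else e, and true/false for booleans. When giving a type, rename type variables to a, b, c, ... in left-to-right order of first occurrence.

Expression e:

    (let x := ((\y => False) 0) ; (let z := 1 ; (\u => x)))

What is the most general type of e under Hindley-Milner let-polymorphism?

Answer: a -> Bool

Working:
\y._ : a -> Bool
  unify a -> Bool ~ Int -> b
  unify a ~ Int
  unify Bool ~ b
_ _ : Bool
let x : Bool
let z : Int
x : Bool
\u._ : c -> Bool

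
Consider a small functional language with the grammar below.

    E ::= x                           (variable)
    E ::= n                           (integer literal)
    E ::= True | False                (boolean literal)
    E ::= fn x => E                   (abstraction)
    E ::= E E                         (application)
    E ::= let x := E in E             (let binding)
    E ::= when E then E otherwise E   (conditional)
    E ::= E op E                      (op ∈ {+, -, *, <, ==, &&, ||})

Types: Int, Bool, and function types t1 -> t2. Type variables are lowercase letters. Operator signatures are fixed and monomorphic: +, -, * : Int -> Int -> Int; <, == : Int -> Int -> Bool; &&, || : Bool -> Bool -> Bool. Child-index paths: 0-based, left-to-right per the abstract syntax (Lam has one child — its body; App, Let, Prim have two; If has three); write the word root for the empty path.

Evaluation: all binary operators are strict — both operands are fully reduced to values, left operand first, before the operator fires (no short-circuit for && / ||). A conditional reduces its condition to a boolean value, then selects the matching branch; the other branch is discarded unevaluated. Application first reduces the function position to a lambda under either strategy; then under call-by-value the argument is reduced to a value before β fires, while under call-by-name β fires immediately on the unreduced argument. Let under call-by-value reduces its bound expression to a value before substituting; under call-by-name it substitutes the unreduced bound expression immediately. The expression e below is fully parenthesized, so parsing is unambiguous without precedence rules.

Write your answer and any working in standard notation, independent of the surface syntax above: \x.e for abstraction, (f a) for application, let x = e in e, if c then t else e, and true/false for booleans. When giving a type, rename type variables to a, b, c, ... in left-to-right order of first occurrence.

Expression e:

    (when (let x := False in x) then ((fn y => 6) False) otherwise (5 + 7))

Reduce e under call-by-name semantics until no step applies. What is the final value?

Trace:
step 0: (if (let x = false in x) then ((\y.6) false) else (5 + 7))
step 1: [let@0] (if false then ((\y.6) false) else (5 + 7))
step 2: [if@root] (5 + 7)
step 3: [delta@root] 12

Answer: 12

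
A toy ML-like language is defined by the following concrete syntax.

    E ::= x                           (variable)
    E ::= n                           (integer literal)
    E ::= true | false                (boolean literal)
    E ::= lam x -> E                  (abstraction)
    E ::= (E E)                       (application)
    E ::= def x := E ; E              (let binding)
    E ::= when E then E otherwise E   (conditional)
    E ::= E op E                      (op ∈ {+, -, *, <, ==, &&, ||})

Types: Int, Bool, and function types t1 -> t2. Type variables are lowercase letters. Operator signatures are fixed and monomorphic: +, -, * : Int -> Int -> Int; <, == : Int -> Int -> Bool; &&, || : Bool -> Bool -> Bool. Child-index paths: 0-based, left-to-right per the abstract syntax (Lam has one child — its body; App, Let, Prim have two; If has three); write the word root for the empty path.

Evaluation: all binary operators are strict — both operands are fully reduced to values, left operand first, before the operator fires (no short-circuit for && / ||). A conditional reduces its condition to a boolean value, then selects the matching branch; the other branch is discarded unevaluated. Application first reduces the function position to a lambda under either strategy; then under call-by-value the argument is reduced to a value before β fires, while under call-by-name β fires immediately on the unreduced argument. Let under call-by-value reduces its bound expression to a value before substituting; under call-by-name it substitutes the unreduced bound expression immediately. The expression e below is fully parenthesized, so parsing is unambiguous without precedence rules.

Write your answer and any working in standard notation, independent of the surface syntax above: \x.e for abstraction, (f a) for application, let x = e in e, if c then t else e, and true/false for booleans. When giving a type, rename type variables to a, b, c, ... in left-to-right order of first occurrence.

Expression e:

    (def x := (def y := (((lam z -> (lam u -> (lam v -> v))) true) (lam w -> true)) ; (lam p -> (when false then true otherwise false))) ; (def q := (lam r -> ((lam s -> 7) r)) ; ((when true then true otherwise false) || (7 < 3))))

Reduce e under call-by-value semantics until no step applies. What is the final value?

Answer: true

Trace:
step 0: (let x = (let y = (((\z.(\u.(\v.v))) true) (\w.true)) in (\p.(if false then true else false))) in (let q = (\r.((\s.7) r)) in ((if true then true else false) || (7 < 3))))
step 1: [beta@0.0.0] (let x = (let y = ((\u.(\v.v)) (\w.true)) in (\p.(if false then true else false))) in (let q = (\r.((\s.7) r)) in ((if true then true else false) || (7 < 3))))
step 2: [beta@0.0] (let x = (let y = (\v.v) in (\p.(if false then true else false))) in (let q = (\r.((\s.7) r)) in ((if true then true else false) || (7 < 3))))
step 3: [let@0] (let x = (\p.(if false then true else false)) in (let q = (\r.((\s.7) r)) in ((if true then true else false) || (7 < 3))))
step 4: [let@root] (let q = (\r.((\s.7) r)) in ((if true then true else false) || (7 < 3)))
step 5: [let@root] ((if true then true else false) || (7 < 3))
step 6: [if@0] (true || (7 < 3))
step 7: [delta@1] (true || false)
step 8: [delta@root] true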